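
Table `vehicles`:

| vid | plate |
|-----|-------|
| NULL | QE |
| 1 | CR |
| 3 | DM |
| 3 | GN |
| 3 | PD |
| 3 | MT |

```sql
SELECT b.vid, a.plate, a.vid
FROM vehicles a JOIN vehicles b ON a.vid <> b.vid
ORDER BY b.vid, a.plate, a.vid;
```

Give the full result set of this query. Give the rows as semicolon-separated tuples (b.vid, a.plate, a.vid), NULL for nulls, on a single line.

(1, DM, 3); (1, GN, 3); (1, MT, 3); (1, PD, 3); (3, CR, 1); (3, CR, 1); (3, CR, 1); (3, CR, 1)

INNER JOIN keeps only pairs where the ON condition holds.
Matching on a.vid <> b.vid. A NULL in a compared column never satisfies the condition.
Matched pairs: 8.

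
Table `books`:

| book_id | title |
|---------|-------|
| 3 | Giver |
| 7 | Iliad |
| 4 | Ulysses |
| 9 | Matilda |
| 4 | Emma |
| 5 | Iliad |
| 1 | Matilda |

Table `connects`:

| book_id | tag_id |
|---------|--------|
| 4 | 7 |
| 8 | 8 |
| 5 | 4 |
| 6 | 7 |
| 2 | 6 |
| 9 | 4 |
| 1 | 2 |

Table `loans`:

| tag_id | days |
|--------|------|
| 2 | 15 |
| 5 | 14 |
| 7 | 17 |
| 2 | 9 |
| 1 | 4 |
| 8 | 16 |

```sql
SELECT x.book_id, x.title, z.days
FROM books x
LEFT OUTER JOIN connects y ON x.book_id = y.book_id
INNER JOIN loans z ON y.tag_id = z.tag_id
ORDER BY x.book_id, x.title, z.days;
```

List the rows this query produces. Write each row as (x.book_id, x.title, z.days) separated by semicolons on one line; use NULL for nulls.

(1, Matilda, 9); (1, Matilda, 15); (4, Emma, 17); (4, Ulysses, 17)

Step 1 — x LEFT JOIN y on book_id → 7 row(s).
Then INNER JOIN `loans z` on tag_id: keep only rows whose y.tag_id appears in z.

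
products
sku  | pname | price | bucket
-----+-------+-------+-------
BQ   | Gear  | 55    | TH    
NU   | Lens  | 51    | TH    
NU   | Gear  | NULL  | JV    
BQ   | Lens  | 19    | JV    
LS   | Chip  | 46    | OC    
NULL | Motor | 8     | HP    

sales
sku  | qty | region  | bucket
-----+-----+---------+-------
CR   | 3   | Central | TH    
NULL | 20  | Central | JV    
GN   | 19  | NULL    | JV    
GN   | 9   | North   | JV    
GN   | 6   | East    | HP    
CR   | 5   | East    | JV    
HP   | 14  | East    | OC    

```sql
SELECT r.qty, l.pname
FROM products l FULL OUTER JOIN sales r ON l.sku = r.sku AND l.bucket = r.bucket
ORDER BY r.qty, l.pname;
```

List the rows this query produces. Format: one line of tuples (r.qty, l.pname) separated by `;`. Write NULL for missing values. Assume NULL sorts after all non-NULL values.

FULL OUTER JOIN keeps every row from both sides; unmatched rows get NULL for the other side's columns.
Matching on l.sku = r.sku AND l.bucket = r.bucket. A NULL in a compared column never satisfies the condition.
- l[0] sku=BQ, bucket=TH → no match; kept with NULLs on the r side.
- l[1] sku=NU, bucket=TH → no match; kept with NULLs on the r side.
- l[2] sku=NU, bucket=JV → no match; kept with NULLs on the r side.
- l[3] sku=BQ, bucket=JV → no match; kept with NULLs on the r side.
- l[4] sku=LS, bucket=OC → no match; kept with NULLs on the r side.
- l[5] sku=NULL, bucket=HP → no match; kept with NULLs on the r side.
- 7 r row(s) had no l match → kept, l columns NULL.

(3, NULL); (5, NULL); (6, NULL); (9, NULL); (14, NULL); (19, NULL); (20, NULL); (NULL, Chip); (NULL, Gear); (NULL, Gear); (NULL, Lens); (NULL, Lens); (NULL, Motor)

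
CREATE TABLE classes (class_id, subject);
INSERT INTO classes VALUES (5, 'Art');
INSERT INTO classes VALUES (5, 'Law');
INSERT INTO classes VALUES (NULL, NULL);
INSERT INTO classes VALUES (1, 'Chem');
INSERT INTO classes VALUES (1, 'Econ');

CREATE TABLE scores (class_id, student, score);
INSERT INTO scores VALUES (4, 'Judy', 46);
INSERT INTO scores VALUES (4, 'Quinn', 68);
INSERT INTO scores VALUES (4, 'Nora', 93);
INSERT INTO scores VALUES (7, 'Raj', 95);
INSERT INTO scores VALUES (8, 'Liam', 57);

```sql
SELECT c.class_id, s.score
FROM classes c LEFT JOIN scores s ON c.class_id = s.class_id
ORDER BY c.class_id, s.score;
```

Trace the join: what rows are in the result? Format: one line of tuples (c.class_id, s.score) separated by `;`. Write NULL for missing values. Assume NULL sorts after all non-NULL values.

LEFT JOIN keeps every row from `classes`; unmatched rows get NULL for `scores`'s columns.
Matching on c.class_id = s.class_id. A NULL in a compared column never satisfies the condition.
- c (class_id=5) has no partner → padded with NULL.
- c (class_id=5) has no partner → padded with NULL.
- c (class_id=NULL) has no partner → padded with NULL.
- c (class_id=1) has no partner → padded with NULL.
- c (class_id=1) has no partner → padded with NULL.
After projecting and ordering:
c.class_id | s.score
1 | NULL
1 | NULL
5 | NULL
5 | NULL
NULL | NULL

(1, NULL); (1, NULL); (5, NULL); (5, NULL); (NULL, NULL)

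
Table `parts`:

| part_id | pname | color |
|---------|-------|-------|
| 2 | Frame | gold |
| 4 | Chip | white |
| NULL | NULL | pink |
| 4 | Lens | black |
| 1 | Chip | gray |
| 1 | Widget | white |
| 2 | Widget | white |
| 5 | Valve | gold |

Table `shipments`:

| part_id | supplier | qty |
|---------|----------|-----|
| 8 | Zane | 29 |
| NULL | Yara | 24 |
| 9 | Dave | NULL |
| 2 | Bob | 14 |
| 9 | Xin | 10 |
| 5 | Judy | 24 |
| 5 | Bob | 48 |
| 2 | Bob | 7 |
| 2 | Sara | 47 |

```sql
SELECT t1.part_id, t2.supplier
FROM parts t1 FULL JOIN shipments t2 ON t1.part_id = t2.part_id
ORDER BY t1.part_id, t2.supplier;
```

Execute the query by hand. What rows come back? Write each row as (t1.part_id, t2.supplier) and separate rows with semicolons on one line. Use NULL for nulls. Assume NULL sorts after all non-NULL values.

(1, NULL); (1, NULL); (2, Bob); (2, Bob); (2, Bob); (2, Bob); (2, Sara); (2, Sara); (4, NULL); (4, NULL); (5, Bob); (5, Judy); (NULL, Dave); (NULL, Xin); (NULL, Yara); (NULL, Zane); (NULL, NULL)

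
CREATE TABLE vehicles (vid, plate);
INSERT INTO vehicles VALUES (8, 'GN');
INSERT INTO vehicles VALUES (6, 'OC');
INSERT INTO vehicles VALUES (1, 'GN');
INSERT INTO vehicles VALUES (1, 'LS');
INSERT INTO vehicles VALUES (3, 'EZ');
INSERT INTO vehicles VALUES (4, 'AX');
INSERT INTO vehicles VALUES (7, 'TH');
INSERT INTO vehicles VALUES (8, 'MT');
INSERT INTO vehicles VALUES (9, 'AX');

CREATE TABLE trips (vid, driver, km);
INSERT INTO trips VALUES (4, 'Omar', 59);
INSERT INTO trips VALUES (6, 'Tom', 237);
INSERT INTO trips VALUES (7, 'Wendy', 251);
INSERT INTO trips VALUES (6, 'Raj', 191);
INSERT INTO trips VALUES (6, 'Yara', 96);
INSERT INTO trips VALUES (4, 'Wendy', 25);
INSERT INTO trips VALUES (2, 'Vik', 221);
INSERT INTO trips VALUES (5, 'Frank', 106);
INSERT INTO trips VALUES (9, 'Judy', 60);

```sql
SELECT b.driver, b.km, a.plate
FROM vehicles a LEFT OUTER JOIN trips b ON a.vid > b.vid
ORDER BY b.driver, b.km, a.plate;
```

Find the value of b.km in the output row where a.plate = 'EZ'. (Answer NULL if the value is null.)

LEFT JOIN keeps every row from `vehicles`; unmatched rows get NULL for `trips`'s columns.
Matching on a.vid > b.vid.
- a (vid=8) pairs with 8 row(s) of b.
- a (vid=6) pairs with 4 row(s) of b.
- a (vid=1) has no partner → padded with NULL.
- a (vid=1) has no partner → padded with NULL.
- a (vid=3) pairs with 1 row(s) of b.
- a (vid=4) pairs with 1 row(s) of b.
- a (vid=7) pairs with 7 row(s) of b.
- a (vid=8) pairs with 8 row(s) of b.
- a (vid=9) pairs with 8 row(s) of b.

221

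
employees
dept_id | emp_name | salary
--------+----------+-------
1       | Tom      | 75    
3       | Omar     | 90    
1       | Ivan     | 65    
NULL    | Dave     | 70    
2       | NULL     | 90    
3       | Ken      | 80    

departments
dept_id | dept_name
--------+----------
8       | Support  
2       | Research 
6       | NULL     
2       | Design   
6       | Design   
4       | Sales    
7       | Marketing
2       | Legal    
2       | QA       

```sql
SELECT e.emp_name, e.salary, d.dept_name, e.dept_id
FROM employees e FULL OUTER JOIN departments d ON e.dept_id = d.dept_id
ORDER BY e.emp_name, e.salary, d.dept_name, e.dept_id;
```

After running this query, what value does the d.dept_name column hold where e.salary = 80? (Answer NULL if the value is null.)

NULL

FULL OUTER JOIN keeps every row from both sides; unmatched rows get NULL for the other side's columns.
Matching on e.dept_id = d.dept_id. A NULL in a compared column never satisfies the condition.
Matched pairs: 4; unmatched e rows kept: 5; unmatched d rows kept: 5.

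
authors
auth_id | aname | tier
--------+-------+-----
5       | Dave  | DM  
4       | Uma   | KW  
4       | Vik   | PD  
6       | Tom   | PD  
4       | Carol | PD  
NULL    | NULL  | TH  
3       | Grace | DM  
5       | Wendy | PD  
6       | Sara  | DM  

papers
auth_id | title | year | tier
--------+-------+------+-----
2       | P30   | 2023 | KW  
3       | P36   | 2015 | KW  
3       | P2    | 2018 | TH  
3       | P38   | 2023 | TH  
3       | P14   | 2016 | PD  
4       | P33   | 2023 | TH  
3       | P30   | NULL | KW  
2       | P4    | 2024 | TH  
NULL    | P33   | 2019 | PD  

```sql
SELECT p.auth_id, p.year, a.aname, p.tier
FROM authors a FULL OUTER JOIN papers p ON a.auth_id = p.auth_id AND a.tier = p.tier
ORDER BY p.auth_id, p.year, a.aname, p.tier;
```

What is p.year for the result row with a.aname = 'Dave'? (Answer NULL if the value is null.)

NULL

FULL OUTER JOIN keeps every row from both sides; unmatched rows get NULL for the other side's columns.
Matching on a.auth_id = p.auth_id AND a.tier = p.tier. A NULL in a compared column never satisfies the condition.
Matched pairs: 0; unmatched a rows kept: 9; unmatched p rows kept: 9.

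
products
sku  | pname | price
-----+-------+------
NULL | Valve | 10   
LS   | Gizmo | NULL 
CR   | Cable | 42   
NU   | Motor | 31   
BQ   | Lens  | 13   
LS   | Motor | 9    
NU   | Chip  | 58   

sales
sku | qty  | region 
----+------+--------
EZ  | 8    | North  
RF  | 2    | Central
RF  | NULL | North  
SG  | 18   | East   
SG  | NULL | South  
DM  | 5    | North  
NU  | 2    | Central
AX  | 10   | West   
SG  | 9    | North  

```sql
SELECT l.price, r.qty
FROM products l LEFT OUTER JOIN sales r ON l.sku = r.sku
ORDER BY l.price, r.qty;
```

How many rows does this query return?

7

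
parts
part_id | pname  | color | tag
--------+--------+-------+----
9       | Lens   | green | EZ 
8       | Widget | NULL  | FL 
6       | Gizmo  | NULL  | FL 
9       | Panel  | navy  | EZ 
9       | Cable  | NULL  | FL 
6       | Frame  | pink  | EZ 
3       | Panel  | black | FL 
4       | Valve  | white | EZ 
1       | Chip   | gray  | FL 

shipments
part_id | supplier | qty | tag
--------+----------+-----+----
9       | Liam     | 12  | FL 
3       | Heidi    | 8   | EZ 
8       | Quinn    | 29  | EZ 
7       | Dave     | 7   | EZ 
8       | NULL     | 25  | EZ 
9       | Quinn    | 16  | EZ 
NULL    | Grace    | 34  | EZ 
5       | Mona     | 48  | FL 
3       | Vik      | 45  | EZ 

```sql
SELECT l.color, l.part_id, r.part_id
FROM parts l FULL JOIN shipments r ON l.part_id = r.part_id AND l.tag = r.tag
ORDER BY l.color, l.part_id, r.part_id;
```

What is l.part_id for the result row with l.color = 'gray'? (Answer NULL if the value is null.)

FULL OUTER JOIN keeps every row from both sides; unmatched rows get NULL for the other side's columns.
Matching on l.part_id = r.part_id AND l.tag = r.tag. A NULL in a compared column never satisfies the condition.
- l (part_id=9, tag=EZ) pairs with 1 row(s) of r.
- l (part_id=8, tag=FL) has no partner → padded with NULL.
- l (part_id=6, tag=FL) has no partner → padded with NULL.
- l (part_id=9, tag=EZ) pairs with 1 row(s) of r.
- l (part_id=9, tag=FL) pairs with 1 row(s) of r.
- l (part_id=6, tag=EZ) has no partner → padded with NULL.
- l (part_id=3, tag=FL) has no partner → padded with NULL.
- l (part_id=4, tag=EZ) has no partner → padded with NULL.
- l (part_id=1, tag=FL) has no partner → padded with NULL.
- 7 row(s) from r found no l partner → padded with NULL.

1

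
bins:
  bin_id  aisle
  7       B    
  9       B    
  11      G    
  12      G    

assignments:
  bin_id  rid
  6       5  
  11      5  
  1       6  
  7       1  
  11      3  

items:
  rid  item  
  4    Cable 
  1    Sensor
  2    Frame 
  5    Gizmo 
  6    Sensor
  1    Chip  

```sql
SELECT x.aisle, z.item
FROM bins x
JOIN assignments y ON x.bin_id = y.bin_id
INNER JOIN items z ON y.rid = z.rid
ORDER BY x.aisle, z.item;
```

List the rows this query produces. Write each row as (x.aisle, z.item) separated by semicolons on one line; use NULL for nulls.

(B, Chip); (B, Sensor); (G, Gizmo)

Evaluate left to right. First `bins x INNER JOIN assignments y` on bin_id: 3 row(s).
Then INNER JOIN `items z` on rid: keep only rows whose y.rid appears in z.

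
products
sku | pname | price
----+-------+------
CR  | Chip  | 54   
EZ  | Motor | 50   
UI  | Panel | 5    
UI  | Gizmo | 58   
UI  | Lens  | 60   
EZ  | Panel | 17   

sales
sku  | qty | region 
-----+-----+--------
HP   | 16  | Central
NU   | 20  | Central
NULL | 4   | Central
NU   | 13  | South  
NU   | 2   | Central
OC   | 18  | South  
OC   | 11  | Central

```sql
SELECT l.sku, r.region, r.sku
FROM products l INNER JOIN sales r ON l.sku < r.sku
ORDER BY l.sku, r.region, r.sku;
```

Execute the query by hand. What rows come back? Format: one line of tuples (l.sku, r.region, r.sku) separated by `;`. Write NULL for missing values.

INNER JOIN keeps only pairs where the ON condition holds.
Matching on l.sku < r.sku. A NULL in a compared column never satisfies the condition.
- l row (sku=CR): matches 6 r row(s) → 6 output row(s).
- l row (sku=EZ): matches 6 r row(s) → 6 output row(s).
- l row (sku=UI): no match → dropped.
- l row (sku=UI): no match → dropped.
- l row (sku=UI): no match → dropped.
- l row (sku=EZ): matches 6 r row(s) → 6 output row(s).

(CR, Central, HP); (CR, Central, NU); (CR, Central, NU); (CR, Central, OC); (CR, South, NU); (CR, South, OC); (EZ, Central, HP); (EZ, Central, HP); (EZ, Central, NU); (EZ, Central, NU); (EZ, Central, NU); (EZ, Central, NU); (EZ, Central, OC); (EZ, Central, OC); (EZ, South, NU); (EZ, South, NU); (EZ, South, OC); (EZ, South, OC)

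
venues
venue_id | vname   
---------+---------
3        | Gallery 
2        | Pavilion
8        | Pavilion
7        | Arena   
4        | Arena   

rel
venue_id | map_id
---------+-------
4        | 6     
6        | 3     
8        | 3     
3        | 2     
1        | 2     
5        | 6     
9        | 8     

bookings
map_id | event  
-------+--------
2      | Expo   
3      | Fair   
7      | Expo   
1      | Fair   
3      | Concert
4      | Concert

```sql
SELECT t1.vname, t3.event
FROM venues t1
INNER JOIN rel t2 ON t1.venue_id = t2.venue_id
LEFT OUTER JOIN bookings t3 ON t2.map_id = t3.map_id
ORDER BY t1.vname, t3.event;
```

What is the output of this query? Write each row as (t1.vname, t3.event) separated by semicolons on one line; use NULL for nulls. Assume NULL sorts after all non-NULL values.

Step 1 — t1 INNER JOIN t2 on venue_id → 3 row(s).
Then LEFT JOIN `bookings t3` on map_id: each of those 3 rows is kept; rows whose t2.map_id has no match in t3 get NULL for t3's columns.

(Arena, NULL); (Gallery, Expo); (Pavilion, Concert); (Pavilion, Fair)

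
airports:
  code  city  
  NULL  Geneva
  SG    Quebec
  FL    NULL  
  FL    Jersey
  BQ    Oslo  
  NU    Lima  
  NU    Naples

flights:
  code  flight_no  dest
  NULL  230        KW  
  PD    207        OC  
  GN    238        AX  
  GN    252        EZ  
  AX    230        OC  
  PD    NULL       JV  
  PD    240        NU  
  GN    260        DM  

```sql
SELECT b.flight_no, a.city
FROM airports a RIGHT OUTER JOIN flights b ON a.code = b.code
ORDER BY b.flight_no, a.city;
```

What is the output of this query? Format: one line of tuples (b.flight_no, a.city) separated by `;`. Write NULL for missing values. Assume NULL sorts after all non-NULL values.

(207, NULL); (230, NULL); (230, NULL); (238, NULL); (240, NULL); (252, NULL); (260, NULL); (NULL, NULL)

RIGHT JOIN keeps every row from `flights`; unmatched rows get NULL for `airports`'s columns.
Matching on a.code = b.code. A NULL in a compared column never satisfies the condition.
- a (code=NULL) has no partner in b.
- a (code=SG) has no partner in b.
- a (code=FL) has no partner in b.
- a (code=FL) has no partner in b.
- a (code=BQ) has no partner in b.
- a (code=NU) has no partner in b.
- a (code=NU) has no partner in b.
- plus 8 unmatched b row(s), each kept with NULL a columns.
After projecting and ordering:
b.flight_no | a.city
207 | NULL
230 | NULL
230 | NULL
238 | NULL
240 | NULL
252 | NULL
260 | NULL
NULL | NULL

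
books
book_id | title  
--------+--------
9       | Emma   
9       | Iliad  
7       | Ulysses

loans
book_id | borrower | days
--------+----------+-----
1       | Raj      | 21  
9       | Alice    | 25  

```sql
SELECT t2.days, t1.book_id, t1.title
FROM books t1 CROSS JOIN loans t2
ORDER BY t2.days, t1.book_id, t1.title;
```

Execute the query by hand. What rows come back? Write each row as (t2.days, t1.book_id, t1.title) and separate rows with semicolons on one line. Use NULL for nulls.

CROSS JOIN pairs every row of `books` with every row of `loans`: 3 × 2 = 6 rows.

(21, 7, Ulysses); (21, 9, Emma); (21, 9, Iliad); (25, 7, Ulysses); (25, 9, Emma); (25, 9, Iliad)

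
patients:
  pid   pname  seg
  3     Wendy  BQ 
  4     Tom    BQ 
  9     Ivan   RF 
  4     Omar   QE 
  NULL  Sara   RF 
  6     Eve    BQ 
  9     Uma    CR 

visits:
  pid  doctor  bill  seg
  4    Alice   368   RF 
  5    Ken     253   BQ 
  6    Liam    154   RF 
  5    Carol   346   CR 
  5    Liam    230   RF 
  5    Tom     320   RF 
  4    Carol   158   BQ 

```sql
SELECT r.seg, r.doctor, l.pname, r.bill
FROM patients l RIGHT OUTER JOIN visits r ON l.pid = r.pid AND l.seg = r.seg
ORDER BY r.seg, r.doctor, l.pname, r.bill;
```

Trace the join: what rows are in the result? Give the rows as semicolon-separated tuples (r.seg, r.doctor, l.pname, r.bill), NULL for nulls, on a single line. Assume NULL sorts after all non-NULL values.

RIGHT JOIN keeps every row from `visits`; unmatched rows get NULL for `patients`'s columns.
Matching on l.pid = r.pid AND l.seg = r.seg. A NULL in a compared column never satisfies the condition.
- pid=3, seg=BQ: no matching r row.
- pid=4, seg=BQ: 1 matching r row(s), so 1 row(s) emitted.
- pid=9, seg=RF: no matching r row.
- pid=4, seg=QE: no matching r row.
- pid=NULL, seg=RF: no matching r row.
- pid=6, seg=BQ: no matching r row.
- pid=9, seg=CR: no matching r row.
- 6 r row(s) had no l match → kept, l columns NULL.
After projecting and ordering:
r.seg | r.doctor | l.pname | r.bill
BQ | Carol | Tom | 158
BQ | Ken | NULL | 253
CR | Carol | NULL | 346
RF | Alice | NULL | 368
RF | Liam | NULL | 154
RF | Liam | NULL | 230
RF | Tom | NULL | 320

(BQ, Carol, Tom, 158); (BQ, Ken, NULL, 253); (CR, Carol, NULL, 346); (RF, Alice, NULL, 368); (RF, Liam, NULL, 154); (RF, Liam, NULL, 230); (RF, Tom, NULL, 320)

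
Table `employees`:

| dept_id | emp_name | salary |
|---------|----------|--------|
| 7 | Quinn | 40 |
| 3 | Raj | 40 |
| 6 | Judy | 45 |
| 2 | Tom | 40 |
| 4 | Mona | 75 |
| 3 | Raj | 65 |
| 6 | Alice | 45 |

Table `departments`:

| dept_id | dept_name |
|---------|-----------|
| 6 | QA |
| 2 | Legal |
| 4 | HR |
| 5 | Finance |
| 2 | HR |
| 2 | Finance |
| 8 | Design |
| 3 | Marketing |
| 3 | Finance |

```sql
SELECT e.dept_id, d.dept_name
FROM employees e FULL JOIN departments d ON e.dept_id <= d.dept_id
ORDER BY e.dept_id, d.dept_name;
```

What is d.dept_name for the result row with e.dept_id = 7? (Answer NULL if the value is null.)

Design

FULL OUTER JOIN keeps every row from both sides; unmatched rows get NULL for the other side's columns.
Matching on e.dept_id <= d.dept_id.
Matched pairs: 30; unmatched e rows kept: 0; unmatched d rows kept: 0.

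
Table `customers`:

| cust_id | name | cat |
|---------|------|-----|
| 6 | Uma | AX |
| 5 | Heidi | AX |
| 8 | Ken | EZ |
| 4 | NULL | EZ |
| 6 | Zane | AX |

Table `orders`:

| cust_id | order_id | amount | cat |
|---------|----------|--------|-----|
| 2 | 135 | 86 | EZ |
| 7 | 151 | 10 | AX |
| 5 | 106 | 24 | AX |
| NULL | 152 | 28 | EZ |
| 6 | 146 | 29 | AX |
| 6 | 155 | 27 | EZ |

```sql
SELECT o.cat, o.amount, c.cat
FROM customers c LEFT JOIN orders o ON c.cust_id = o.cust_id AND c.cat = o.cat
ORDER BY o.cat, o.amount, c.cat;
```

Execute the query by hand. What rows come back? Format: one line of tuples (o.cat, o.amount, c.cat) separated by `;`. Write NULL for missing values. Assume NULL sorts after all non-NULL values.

(AX, 24, AX); (AX, 29, AX); (AX, 29, AX); (NULL, NULL, EZ); (NULL, NULL, EZ)

LEFT JOIN keeps every row from `customers`; unmatched rows get NULL for `orders`'s columns.
Matching on c.cust_id = o.cust_id AND c.cat = o.cat. A NULL in a compared column never satisfies the condition.
- c (cust_id=6, cat=AX) pairs with 1 row(s) of o.
- c (cust_id=5, cat=AX) pairs with 1 row(s) of o.
- c (cust_id=8, cat=EZ) has no partner → padded with NULL.
- c (cust_id=4, cat=EZ) has no partner → padded with NULL.
- c (cust_id=6, cat=AX) pairs with 1 row(s) of o.
After projecting and ordering:
o.cat | o.amount | c.cat
AX | 24 | AX
AX | 29 | AX
AX | 29 | AX
NULL | NULL | EZ
NULL | NULL | EZ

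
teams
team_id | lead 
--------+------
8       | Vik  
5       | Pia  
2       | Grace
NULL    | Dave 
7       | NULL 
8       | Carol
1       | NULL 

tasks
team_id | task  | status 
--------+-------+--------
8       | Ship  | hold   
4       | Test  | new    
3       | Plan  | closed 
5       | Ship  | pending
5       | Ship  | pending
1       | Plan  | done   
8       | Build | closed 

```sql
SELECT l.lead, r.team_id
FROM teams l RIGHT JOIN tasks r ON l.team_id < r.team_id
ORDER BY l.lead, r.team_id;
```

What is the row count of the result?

RIGHT JOIN keeps every row from `tasks`; unmatched rows get NULL for `teams`'s columns.
Matching on l.team_id < r.team_id. A NULL in a compared column never satisfies the condition.
Matched pairs: 16; unmatched r rows kept: 1.
Total: 16 matched + 1 padded = 17 rows.

17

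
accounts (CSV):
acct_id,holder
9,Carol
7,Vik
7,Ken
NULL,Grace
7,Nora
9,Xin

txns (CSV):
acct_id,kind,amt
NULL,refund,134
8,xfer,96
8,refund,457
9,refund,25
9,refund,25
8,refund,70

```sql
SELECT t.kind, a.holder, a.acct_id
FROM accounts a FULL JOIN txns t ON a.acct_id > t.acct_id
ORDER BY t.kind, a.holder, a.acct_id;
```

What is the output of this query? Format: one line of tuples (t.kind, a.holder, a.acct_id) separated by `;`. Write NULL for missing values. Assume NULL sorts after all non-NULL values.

(refund, Carol, 9); (refund, Carol, 9); (refund, Xin, 9); (refund, Xin, 9); (refund, NULL, NULL); (refund, NULL, NULL); (refund, NULL, NULL); (xfer, Carol, 9); (xfer, Xin, 9); (NULL, Grace, NULL); (NULL, Ken, 7); (NULL, Nora, 7); (NULL, Vik, 7)

FULL OUTER JOIN keeps every row from both sides; unmatched rows get NULL for the other side's columns.
Matching on a.acct_id > t.acct_id. A NULL in a compared column never satisfies the condition.
Matched pairs: 6; unmatched a rows kept: 4; unmatched t rows kept: 3.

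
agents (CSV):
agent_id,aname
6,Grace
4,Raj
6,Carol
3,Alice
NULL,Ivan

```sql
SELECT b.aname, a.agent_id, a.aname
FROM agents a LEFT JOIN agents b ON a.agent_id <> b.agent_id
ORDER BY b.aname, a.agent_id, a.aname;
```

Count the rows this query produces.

11

LEFT JOIN keeps every row from `agents a`; unmatched rows get NULL for `agents b`'s columns.
Matching on a.agent_id <> b.agent_id. A NULL in a compared column never satisfies the condition.
- agent_id=6: 2 matching b row(s), so 2 row(s) emitted.
- agent_id=4: 3 matching b row(s), so 3 row(s) emitted.
- agent_id=6: 2 matching b row(s), so 2 row(s) emitted.
- agent_id=3: 3 matching b row(s), so 3 row(s) emitted.
- agent_id=NULL: no b row matches, row kept with b columns NULL.
Total: 10 matched + 1 padded = 11 rows.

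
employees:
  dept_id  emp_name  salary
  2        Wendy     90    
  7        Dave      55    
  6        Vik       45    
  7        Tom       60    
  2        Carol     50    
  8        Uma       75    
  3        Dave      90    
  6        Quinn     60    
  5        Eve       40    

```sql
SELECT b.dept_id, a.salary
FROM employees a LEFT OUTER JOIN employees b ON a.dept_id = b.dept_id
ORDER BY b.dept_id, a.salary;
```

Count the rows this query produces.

15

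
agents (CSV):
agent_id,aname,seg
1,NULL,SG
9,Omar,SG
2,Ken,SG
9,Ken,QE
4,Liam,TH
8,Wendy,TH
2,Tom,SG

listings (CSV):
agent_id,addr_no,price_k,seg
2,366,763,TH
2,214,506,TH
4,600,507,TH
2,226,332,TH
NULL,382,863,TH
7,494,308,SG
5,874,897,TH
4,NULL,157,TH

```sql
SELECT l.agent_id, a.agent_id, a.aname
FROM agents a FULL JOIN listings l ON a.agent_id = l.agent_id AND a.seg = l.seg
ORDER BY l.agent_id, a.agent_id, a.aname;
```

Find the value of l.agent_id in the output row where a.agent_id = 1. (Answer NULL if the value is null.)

FULL OUTER JOIN keeps every row from both sides; unmatched rows get NULL for the other side's columns.
Matching on a.agent_id = l.agent_id AND a.seg = l.seg. A NULL in a compared column never satisfies the condition.
- agent_id=1, seg=SG: no l row matches, row kept with l columns NULL.
- agent_id=9, seg=SG: no l row matches, row kept with l columns NULL.
- agent_id=2, seg=SG: no l row matches, row kept with l columns NULL.
- agent_id=9, seg=QE: no l row matches, row kept with l columns NULL.
- agent_id=4, seg=TH: 2 matching l row(s), so 2 row(s) emitted.
- agent_id=8, seg=TH: no l row matches, row kept with l columns NULL.
- agent_id=2, seg=SG: no l row matches, row kept with l columns NULL.
- 6 row(s) from l found no a partner → padded with NULL.

NULL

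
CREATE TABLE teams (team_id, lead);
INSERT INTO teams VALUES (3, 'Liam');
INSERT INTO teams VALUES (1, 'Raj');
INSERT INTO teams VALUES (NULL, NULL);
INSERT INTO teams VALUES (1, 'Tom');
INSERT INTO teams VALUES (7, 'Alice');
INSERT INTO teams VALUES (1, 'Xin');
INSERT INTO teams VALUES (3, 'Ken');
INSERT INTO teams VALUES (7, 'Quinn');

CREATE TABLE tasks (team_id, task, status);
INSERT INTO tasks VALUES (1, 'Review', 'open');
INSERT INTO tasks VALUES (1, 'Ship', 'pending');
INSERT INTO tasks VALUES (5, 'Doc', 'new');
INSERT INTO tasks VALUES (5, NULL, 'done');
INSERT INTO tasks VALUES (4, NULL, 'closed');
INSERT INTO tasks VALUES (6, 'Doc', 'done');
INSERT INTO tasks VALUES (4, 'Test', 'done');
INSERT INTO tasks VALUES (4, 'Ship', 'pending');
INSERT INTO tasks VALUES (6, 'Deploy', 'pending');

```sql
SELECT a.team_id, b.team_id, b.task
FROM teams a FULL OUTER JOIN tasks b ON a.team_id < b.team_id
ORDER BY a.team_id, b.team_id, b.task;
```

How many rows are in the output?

40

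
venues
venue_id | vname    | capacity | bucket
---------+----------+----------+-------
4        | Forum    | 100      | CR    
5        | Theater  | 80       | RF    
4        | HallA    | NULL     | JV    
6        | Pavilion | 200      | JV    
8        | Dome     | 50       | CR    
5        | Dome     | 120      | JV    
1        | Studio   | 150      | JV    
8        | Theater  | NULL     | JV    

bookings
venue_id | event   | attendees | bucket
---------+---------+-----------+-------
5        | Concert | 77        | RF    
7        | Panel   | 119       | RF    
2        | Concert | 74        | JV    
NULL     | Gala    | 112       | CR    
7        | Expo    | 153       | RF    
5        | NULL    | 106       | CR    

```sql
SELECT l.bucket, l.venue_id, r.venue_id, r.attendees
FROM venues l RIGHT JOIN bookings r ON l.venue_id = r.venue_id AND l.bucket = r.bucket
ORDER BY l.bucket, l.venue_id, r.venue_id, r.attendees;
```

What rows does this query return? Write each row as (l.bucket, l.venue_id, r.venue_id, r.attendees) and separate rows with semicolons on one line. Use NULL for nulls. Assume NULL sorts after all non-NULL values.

RIGHT JOIN keeps every row from `bookings`; unmatched rows get NULL for `venues`'s columns.
Matching on l.venue_id = r.venue_id AND l.bucket = r.bucket. A NULL in a compared column never satisfies the condition.
- l row (venue_id=4, bucket=CR): no match.
- l row (venue_id=5, bucket=RF): matches 1 r row(s) → 1 output row(s).
- l row (venue_id=4, bucket=JV): no match.
- l row (venue_id=6, bucket=JV): no match.
- l row (venue_id=8, bucket=CR): no match.
- l row (venue_id=5, bucket=JV): no match.
- l row (venue_id=1, bucket=JV): no match.
- l row (venue_id=8, bucket=JV): no match.
- 5 row(s) from r found no l partner → padded with NULL.
After projecting and ordering:
l.bucket | l.venue_id | r.venue_id | r.attendees
RF | 5 | 5 | 77
NULL | NULL | 2 | 74
NULL | NULL | 5 | 106
NULL | NULL | 7 | 119
NULL | NULL | 7 | 153
NULL | NULL | NULL | 112

(RF, 5, 5, 77); (NULL, NULL, 2, 74); (NULL, NULL, 5, 106); (NULL, NULL, 7, 119); (NULL, NULL, 7, 153); (NULL, NULL, NULL, 112)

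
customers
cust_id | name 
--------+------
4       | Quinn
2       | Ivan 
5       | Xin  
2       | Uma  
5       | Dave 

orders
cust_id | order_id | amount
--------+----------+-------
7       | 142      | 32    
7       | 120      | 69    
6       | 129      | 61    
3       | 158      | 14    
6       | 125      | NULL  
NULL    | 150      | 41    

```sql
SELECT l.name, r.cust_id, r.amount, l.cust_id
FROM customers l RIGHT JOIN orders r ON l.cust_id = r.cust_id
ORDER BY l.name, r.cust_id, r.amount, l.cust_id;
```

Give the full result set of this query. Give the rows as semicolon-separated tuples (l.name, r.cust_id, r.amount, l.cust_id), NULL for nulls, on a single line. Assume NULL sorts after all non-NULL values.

(NULL, 3, 14, NULL); (NULL, 6, 61, NULL); (NULL, 6, NULL, NULL); (NULL, 7, 32, NULL); (NULL, 7, 69, NULL); (NULL, NULL, 41, NULL)

RIGHT JOIN keeps every row from `orders`; unmatched rows get NULL for `customers`'s columns.
Matching on l.cust_id = r.cust_id. A NULL in a compared column never satisfies the condition.
- l row (cust_id=4): no match.
- l row (cust_id=2): no match.
- l row (cust_id=5): no match.
- l row (cust_id=2): no match.
- l row (cust_id=5): no match.
- 6 r row(s) had no l match → kept, l columns NULL.
After projecting and ordering:
l.name | r.cust_id | r.amount | l.cust_id
NULL | 3 | 14 | NULL
NULL | 6 | 61 | NULL
NULL | 6 | NULL | NULL
NULL | 7 | 32 | NULL
NULL | 7 | 69 | NULL
NULL | NULL | 41 | NULL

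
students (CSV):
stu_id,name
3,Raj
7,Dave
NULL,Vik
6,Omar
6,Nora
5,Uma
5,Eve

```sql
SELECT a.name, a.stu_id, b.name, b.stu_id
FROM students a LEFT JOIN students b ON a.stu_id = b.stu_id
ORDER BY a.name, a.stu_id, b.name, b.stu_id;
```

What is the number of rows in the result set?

LEFT JOIN keeps every row from `students a`; unmatched rows get NULL for `students b`'s columns.
Matching on a.stu_id = b.stu_id. A NULL in a compared column never satisfies the condition.
Matched pairs: 10; unmatched a rows kept: 1.
Total: 10 matched + 1 padded = 11 rows.

11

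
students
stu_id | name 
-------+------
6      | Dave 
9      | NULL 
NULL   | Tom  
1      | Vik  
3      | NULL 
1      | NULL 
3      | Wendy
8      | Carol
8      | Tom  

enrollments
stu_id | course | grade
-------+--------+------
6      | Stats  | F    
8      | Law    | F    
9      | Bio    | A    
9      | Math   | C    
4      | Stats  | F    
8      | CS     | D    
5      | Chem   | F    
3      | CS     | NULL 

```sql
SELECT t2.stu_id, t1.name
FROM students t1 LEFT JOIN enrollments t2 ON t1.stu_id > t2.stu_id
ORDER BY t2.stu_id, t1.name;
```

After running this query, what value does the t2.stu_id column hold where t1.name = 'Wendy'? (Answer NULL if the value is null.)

NULL

LEFT JOIN keeps every row from `students`; unmatched rows get NULL for `enrollments`'s columns.
Matching on t1.stu_id > t2.stu_id. A NULL in a compared column never satisfies the condition.
Matched pairs: 17; unmatched t1 rows kept: 5.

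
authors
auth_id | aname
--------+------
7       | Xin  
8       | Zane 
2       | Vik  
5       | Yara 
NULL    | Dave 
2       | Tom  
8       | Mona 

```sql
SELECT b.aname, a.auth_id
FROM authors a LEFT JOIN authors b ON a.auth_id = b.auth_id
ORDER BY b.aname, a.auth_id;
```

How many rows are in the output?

11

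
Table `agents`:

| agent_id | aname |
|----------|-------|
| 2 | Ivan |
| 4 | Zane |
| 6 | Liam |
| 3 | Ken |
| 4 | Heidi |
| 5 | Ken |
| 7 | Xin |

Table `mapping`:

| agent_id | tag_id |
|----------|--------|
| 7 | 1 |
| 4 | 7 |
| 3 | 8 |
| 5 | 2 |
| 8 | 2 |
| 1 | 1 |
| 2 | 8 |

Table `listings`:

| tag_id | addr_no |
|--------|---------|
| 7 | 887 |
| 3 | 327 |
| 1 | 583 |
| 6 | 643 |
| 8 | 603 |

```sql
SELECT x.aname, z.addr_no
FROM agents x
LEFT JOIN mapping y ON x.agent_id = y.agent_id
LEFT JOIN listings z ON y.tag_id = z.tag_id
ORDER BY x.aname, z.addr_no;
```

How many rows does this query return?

7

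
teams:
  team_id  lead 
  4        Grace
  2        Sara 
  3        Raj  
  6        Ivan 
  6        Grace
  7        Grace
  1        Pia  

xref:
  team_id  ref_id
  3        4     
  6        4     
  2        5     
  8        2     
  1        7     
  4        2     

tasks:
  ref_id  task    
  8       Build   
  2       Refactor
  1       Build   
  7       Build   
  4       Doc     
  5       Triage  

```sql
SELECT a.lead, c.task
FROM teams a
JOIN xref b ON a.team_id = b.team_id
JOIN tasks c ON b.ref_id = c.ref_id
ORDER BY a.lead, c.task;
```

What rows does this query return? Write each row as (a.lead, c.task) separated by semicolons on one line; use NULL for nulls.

Joins associate left-to-right: teams INNER JOIN xref on team_id gives 6 intermediate row(s).
Then INNER JOIN `tasks c` on ref_id: keep only rows whose b.ref_id appears in c.

(Grace, Doc); (Grace, Refactor); (Ivan, Doc); (Pia, Build); (Raj, Doc); (Sara, Triage)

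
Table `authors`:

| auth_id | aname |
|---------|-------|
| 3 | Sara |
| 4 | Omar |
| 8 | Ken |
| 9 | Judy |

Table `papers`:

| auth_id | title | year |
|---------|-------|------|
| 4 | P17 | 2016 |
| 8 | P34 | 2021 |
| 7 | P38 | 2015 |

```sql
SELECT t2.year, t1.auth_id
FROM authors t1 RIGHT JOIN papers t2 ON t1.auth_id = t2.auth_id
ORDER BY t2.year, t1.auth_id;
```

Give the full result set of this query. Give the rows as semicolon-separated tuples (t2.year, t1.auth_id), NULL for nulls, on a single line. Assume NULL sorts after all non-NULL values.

(2015, NULL); (2016, 4); (2021, 8)

RIGHT JOIN keeps every row from `papers`; unmatched rows get NULL for `authors`'s columns.
Matching on t1.auth_id = t2.auth_id.
Matched pairs: 2; unmatched t2 rows kept: 1.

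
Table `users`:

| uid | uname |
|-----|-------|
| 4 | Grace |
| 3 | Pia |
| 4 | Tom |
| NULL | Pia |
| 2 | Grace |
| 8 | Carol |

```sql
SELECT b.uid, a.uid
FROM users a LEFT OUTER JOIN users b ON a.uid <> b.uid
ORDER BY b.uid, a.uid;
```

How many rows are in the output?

LEFT JOIN keeps every row from `users a`; unmatched rows get NULL for `users b`'s columns.
Matching on a.uid <> b.uid. A NULL in a compared column never satisfies the condition.
Matched pairs: 18; unmatched a rows kept: 1.
Total: 18 matched + 1 padded = 19 rows.

19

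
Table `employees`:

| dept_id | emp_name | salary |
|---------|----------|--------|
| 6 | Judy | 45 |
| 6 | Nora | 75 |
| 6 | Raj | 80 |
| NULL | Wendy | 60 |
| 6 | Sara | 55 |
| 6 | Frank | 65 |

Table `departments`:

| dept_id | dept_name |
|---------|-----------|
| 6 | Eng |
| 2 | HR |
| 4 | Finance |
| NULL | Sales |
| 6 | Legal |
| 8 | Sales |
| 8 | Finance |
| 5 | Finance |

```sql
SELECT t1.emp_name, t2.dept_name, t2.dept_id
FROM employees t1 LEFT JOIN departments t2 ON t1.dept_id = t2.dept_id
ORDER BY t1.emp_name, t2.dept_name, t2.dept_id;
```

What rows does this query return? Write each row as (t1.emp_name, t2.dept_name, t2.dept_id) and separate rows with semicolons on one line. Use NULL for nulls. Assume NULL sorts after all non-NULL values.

(Frank, Eng, 6); (Frank, Legal, 6); (Judy, Eng, 6); (Judy, Legal, 6); (Nora, Eng, 6); (Nora, Legal, 6); (Raj, Eng, 6); (Raj, Legal, 6); (Sara, Eng, 6); (Sara, Legal, 6); (Wendy, NULL, NULL)

LEFT JOIN keeps every row from `employees`; unmatched rows get NULL for `departments`'s columns.
Matching on t1.dept_id = t2.dept_id. A NULL in a compared column never satisfies the condition.
Matched pairs: 10; unmatched t1 rows kept: 1.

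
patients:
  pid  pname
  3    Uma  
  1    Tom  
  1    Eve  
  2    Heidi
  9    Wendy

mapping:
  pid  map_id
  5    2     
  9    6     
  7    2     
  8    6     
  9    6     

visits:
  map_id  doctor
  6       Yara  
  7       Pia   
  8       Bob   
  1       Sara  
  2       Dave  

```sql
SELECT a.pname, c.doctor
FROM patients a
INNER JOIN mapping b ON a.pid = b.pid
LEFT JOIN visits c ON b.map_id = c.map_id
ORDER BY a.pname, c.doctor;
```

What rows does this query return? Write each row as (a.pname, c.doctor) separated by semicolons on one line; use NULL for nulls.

(Wendy, Yara); (Wendy, Yara)

Evaluate left to right. First `patients a INNER JOIN mapping b` on pid: 2 row(s).
Then LEFT JOIN `visits c` on map_id: each of those 2 rows is kept; rows whose b.map_id has no match in c get NULL for c's columns.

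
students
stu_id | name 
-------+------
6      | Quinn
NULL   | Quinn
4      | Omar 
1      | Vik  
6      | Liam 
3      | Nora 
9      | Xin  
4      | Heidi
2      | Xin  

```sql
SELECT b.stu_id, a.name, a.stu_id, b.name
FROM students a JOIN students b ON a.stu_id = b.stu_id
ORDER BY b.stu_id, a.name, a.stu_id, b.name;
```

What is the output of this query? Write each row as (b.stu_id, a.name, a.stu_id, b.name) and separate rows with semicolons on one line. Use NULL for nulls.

(1, Vik, 1, Vik); (2, Xin, 2, Xin); (3, Nora, 3, Nora); (4, Heidi, 4, Heidi); (4, Heidi, 4, Omar); (4, Omar, 4, Heidi); (4, Omar, 4, Omar); (6, Liam, 6, Liam); (6, Liam, 6, Quinn); (6, Quinn, 6, Liam); (6, Quinn, 6, Quinn); (9, Xin, 9, Xin)

INNER JOIN keeps only pairs where the ON condition holds.
Matching on a.stu_id = b.stu_id. A NULL in a compared column never satisfies the condition.
- a (stu_id=6) pairs with 2 row(s) of b.
- a (stu_id=NULL) has no partner → excluded.
- a (stu_id=4) pairs with 2 row(s) of b.
- a (stu_id=1) pairs with 1 row(s) of b.
- a (stu_id=6) pairs with 2 row(s) of b.
- a (stu_id=3) pairs with 1 row(s) of b.
- a (stu_id=9) pairs with 1 row(s) of b.
- a (stu_id=4) pairs with 2 row(s) of b.
- a (stu_id=2) pairs with 1 row(s) of b.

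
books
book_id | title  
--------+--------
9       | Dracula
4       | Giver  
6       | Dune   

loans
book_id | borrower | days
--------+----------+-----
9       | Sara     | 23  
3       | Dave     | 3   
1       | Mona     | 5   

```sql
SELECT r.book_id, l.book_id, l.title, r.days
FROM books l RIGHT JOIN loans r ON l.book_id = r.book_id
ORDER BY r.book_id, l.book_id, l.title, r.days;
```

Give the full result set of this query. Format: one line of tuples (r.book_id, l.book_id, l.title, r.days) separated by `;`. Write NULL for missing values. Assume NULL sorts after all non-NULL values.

(1, NULL, NULL, 5); (3, NULL, NULL, 3); (9, 9, Dracula, 23)

RIGHT JOIN keeps every row from `loans`; unmatched rows get NULL for `books`'s columns.
Matching on l.book_id = r.book_id.
Matched pairs: 1; unmatched r rows kept: 2.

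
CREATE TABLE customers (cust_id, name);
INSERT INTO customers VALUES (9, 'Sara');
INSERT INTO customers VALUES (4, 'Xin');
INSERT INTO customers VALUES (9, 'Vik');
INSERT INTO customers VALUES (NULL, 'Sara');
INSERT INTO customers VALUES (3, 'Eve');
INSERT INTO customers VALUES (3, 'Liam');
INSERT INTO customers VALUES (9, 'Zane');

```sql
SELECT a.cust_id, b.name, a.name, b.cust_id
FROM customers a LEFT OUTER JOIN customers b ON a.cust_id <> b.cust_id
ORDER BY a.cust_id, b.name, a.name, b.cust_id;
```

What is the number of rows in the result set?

23

LEFT JOIN keeps every row from `customers a`; unmatched rows get NULL for `customers b`'s columns.
Matching on a.cust_id <> b.cust_id. A NULL in a compared column never satisfies the condition.
- a (cust_id=9) pairs with 3 row(s) of b.
- a (cust_id=4) pairs with 5 row(s) of b.
- a (cust_id=9) pairs with 3 row(s) of b.
- a (cust_id=NULL) has no partner → padded with NULL.
- a (cust_id=3) pairs with 4 row(s) of b.
- a (cust_id=3) pairs with 4 row(s) of b.
- a (cust_id=9) pairs with 3 row(s) of b.
Total: 22 matched + 1 padded = 23 rows.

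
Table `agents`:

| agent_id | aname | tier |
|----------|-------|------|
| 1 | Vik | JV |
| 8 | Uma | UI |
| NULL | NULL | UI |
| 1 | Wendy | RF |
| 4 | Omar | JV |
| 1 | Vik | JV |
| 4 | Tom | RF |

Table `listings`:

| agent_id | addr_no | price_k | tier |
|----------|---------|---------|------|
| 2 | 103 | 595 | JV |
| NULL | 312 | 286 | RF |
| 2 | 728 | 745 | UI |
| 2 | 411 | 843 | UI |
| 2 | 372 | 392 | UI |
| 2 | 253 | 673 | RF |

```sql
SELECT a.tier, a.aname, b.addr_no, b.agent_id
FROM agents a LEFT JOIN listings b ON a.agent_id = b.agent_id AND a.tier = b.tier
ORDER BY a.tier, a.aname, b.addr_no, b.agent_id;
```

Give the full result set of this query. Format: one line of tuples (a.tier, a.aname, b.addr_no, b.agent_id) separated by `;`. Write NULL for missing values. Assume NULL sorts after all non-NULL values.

(JV, Omar, NULL, NULL); (JV, Vik, NULL, NULL); (JV, Vik, NULL, NULL); (RF, Tom, NULL, NULL); (RF, Wendy, NULL, NULL); (UI, Uma, NULL, NULL); (UI, NULL, NULL, NULL)

LEFT JOIN keeps every row from `agents`; unmatched rows get NULL for `listings`'s columns.
Matching on a.agent_id = b.agent_id AND a.tier = b.tier. A NULL in a compared column never satisfies the condition.
- a[0] agent_id=1, tier=JV → no match; kept with NULLs on the b side.
- a[1] agent_id=8, tier=UI → no match; kept with NULLs on the b side.
- a[2] agent_id=NULL, tier=UI → no match; kept with NULLs on the b side.
- a[3] agent_id=1, tier=RF → no match; kept with NULLs on the b side.
- a[4] agent_id=4, tier=JV → no match; kept with NULLs on the b side.
- a[5] agent_id=1, tier=JV → no match; kept with NULLs on the b side.
- a[6] agent_id=4, tier=RF → no match; kept with NULLs on the b side.
After projecting and ordering:
a.tier | a.aname | b.addr_no | b.agent_id
JV | Omar | NULL | NULL
JV | Vik | NULL | NULL
JV | Vik | NULL | NULL
RF | Tom | NULL | NULL
RF | Wendy | NULL | NULL
UI | Uma | NULL | NULL
UI | NULL | NULL | NULL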